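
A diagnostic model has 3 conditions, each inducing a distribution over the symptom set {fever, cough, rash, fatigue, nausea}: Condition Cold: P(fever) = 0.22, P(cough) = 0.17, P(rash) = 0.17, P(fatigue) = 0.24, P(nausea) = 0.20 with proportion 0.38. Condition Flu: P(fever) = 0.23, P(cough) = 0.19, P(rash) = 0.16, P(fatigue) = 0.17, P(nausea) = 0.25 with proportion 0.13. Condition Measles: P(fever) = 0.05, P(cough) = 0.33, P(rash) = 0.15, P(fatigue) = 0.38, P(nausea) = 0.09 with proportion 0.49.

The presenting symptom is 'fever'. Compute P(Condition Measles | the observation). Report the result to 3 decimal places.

0.178

By Bayes' theorem, P(k | x) = π_k f_k(x) / Σ_j π_j f_j(x).
Categorical probabilities:
  p_Cold = 0.22
  p_Flu = 0.23
  p_Measles = 0.05
Prior × likelihood for each component:
  π_Cold·p_Cold = 0.38 × 0.22 = 0.0836
  π_Flu·p_Flu = 0.13 × 0.23 = 0.0299
  π_Measles·p_Measles = 0.49 × 0.05 = 0.0245
Sum: 0.0836 + 0.0299 + 0.0245 = 0.138
Responsibility of Condition Measles: 0.0245 / 0.138 ≈ 0.178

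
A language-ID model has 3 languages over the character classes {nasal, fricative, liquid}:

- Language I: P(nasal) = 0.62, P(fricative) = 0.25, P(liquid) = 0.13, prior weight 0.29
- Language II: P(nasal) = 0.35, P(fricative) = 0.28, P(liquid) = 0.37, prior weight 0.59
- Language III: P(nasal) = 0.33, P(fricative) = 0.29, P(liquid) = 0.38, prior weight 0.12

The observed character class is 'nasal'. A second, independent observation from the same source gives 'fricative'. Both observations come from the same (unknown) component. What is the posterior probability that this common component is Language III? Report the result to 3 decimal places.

0.101

P(component k | x) = P(Z=k)·f_k(x) / marginal(x), where marginal(x) = Σ_j P(Z=j)·f_j(x).
Since both observations come from the same component, the likelihood for component k is f_k(x₁)·f_k(x₂).
  L_I = [0.62] × [0.25] = 0.155
  L_II = [0.35] × [0.28] = 0.098
  L_III = [0.33] × [0.29] = 0.0957
Unnormalised posteriors:
  P(Z=I)·L_I = 0.29 × 0.155 = 0.04495
  P(Z=II)·L_II = 0.59 × 0.098 = 0.05782
  P(Z=III)·L_III = 0.12 × 0.0957 = 0.011484
Evidence: 0.04495 + 0.05782 + 0.011484 = 0.114254
Responsibility of Language III: 0.011484 / 0.114254 ≈ 0.101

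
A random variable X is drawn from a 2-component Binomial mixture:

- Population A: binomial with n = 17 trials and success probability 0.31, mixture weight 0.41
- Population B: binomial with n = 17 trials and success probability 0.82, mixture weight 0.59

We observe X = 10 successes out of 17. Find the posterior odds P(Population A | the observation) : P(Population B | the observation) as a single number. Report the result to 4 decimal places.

0.5040

Since P(k|x) ∝ π_k f_k(x), the posterior odds are π_i f_i(x) / (π_j f_j(x)).
Component likelihoods at x = 10 successes out of 17:
  L_A = C(17,10)·0.31^10·0.69^7 = 19448·8.19628e-06·0.0744635 = 0.0118696
  L_B = C(17,10)·0.82^10·0.18^7 = 19448·0.137448·6.1222e-06 = 0.0163652
0.00486653 / 0.00965546 ≈ 0.5040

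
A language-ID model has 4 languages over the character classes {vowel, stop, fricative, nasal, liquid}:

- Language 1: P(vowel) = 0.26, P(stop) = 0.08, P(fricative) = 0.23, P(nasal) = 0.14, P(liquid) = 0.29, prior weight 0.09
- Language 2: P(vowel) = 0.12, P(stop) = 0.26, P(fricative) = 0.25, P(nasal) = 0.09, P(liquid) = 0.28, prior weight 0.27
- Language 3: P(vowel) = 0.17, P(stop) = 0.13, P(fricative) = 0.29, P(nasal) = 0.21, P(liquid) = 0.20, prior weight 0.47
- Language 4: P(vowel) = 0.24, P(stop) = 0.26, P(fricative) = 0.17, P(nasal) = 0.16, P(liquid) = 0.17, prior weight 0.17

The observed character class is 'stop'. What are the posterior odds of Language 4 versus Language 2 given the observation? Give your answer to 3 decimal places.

0.630

The posterior odds equal the prior odds times the likelihood ratio: (π_i/π_j)·(f_i(x)/f_j(x)).
Component likelihoods at x = 'stop':
  f_1 = 0.08
  f_2 = 0.26
  f_3 = 0.13
  f_4 = 0.26
Odds = (0.17/0.27) × (0.26/0.26) = 0.62963 × 1 ≈ 0.630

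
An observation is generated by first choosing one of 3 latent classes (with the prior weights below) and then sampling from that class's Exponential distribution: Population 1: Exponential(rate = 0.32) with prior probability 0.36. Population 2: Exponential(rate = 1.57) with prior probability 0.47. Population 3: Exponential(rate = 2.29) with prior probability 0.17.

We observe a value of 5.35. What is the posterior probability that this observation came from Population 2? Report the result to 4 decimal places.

0.0079

Apply Bayes' rule: the posterior for each component is proportional to its prior times its likelihood at x.
Evaluate each component's likelihood at the observed value:
  L_1 = 0.32·e^(−0.32·5.35) = 0.32·e^(−1.7120) = 0.0577614
  L_2 = 1.57·e^(−1.57·5.35) = 1.57·e^(−8.3995) = 0.000353218
  L_3 = 2.29·e^(−2.29·5.35) = 2.29·e^(−12.2515) = 1.09415e-05
Prior × likelihood for each component:
  π_1·L_1 = 0.36 × 0.0577614 = 0.0207941
  π_2·L_2 = 0.47 × 0.000353218 = 0.000166013
  π_3·L_3 = 0.17 × 1.09415e-05 = 1.86005e-06
Sum: 0.0207941 + 0.000166013 + 1.86005e-06 = 0.020962
P(Population 2 | 5.35) = 0.000166013 / 0.020962 ≈ 0.0079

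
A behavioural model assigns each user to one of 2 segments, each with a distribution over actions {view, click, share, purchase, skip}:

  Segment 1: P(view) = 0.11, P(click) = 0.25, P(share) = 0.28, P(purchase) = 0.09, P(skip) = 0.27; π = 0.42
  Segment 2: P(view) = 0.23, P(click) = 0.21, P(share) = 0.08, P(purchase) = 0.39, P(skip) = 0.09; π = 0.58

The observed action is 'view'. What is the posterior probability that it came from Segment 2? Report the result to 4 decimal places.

Posterior ∝ prior × likelihood, so P(k | x) ∝ π_k f_k(x); normalise over all components.
Evaluate each component's likelihood at the observed value:
  p_1 = P(view | comp) = 0.11
  p_2 = P(view | comp) = 0.23
Multiply by the mixture weights:
  π_1·p_1 = 0.42 × 0.11 = 0.0462
  π_2·p_2 = 0.58 × 0.23 = 0.1334
Evidence: 0.0462 + 0.1334 = 0.1796
P(Segment 2 | data) ≈ 0.7428

0.7428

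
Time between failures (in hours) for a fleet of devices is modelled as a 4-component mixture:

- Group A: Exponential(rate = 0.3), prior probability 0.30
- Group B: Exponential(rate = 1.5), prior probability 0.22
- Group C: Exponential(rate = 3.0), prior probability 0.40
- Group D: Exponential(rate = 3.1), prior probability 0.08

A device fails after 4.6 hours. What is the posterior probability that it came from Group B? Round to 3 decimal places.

0.014

By Bayes' theorem, P(k | x) = w_k f_k(x) / Σ_j w_j f_j(x).
Exponential densities:
  p_A = 0.3·e^(−0.3·4.6) = 0.3·e^(−1.3800) = 0.0754736
  p_B = 1.5·e^(−1.5·4.6) = 1.5·e^(−6.9000) = 0.00151168
  p_C = 3.0·e^(−3.0·4.6) = 3.0·e^(−13.8000) = 3.04689e-06
  p_D = 3.1·e^(−3.1·4.6) = 3.1·e^(−14.2600) = 1.98757e-06
Prior × likelihood for each component:
  w_A·p_A = 0.30 × 0.0754736 = 0.0226421
  w_B·p_B = 0.22 × 0.00151168 = 0.000332569
  w_C·p_C = 0.40 × 3.04689e-06 = 1.21876e-06
  w_D·p_D = 0.08 × 1.98757e-06 = 1.59006e-07
Marginal: 0.0226421 + 0.000332569 + 1.21876e-06 + 1.59006e-07 = 0.022976
Responsibility of Group B: 0.000332569 / 0.022976 ≈ 0.014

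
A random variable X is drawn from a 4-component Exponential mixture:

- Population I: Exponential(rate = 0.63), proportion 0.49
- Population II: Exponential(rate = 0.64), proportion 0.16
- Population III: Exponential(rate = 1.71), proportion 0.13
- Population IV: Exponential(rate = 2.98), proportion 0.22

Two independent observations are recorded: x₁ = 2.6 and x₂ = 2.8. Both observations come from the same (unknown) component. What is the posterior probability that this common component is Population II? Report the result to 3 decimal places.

0.241

Apply Bayes' rule: the posterior for each component is proportional to its prior times its likelihood at x.
Since both observations come from the same component, the likelihood for component k is f_k(x₁)·f_k(x₂).
  L_I = [0.63·e^(−0.63·2.6) = 0.63·e^(−1.6380) = 0.122452] × [0.107956] = 0.0132194
  L_II = [0.64·e^(−0.64·2.6) = 0.64·e^(−1.6640) = 0.121203] × [0.106641] = 0.0129252
  L_III = [1.71·e^(−1.71·2.6) = 1.71·e^(−4.4460) = 0.0200504] × [0.0142428] = 0.000285573
  L_IV = [2.98·e^(−2.98·2.6) = 2.98·e^(−7.7480) = 0.00128618] × [0.000708701] = 9.11519e-07
Unnormalised posteriors:
  π_I·L_I = 0.49 × 0.0132194 = 0.0064775
  π_II·L_II = 0.16 × 0.0129252 = 0.00206804
  π_III·L_III = 0.13 × 0.000285573 = 3.71245e-05
  π_IV·L_IV = 0.22 × 9.11519e-07 = 2.00534e-07
Denominator: 0.0064775 + 0.00206804 + 3.71245e-05 + 2.00534e-07 = 0.00858286
Responsibility of Population II: 0.00206804 / 0.00858286 ≈ 0.241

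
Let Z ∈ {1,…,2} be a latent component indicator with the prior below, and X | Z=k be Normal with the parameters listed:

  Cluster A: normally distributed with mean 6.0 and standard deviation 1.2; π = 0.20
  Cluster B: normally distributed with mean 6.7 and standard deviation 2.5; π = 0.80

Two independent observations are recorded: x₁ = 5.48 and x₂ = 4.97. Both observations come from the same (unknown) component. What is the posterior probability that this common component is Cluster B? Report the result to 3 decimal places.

Posterior ∝ prior × likelihood, so P(k | x) ∝ P(Z=k) f_k(x); normalise over all components.
Since both observations come from the same component, the likelihood for component k is f_k(x₁)·f_k(x₂).
  f_A = [(1/(1.2·√(2π)))·exp(−(5.48−6.0)²/(2·1.2²)) = 0.332452·exp(-0.09389) = 0.302659] × [0.230011] = 0.0696149
  f_B = [(1/(2.5·√(2π)))·exp(−(5.48−6.7)²/(2·2.5²)) = 0.159577·exp(-0.11907) = 0.141663] × [0.125599] = 0.0177928
Weight by the priors:
  P(Z=A)·f_A = 0.20 × 0.0696149 = 0.013923
  P(Z=B)·f_B = 0.80 × 0.0177928 = 0.0142342
Normaliser: 0.013923 + 0.0142342 = 0.0281572
P(Cluster B | data) = 0.0142342 / 0.0281572 ≈ 0.506

0.506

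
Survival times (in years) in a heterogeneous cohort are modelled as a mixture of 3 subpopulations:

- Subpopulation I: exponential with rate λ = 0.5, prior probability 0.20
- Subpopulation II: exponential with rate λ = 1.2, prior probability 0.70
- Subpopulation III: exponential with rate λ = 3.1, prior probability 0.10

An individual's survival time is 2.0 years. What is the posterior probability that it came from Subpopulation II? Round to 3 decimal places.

By Bayes' theorem, P(k | x) = π_k f_k(x) / Σ_j π_j f_j(x).
Component likelihoods at x = 2.0 years:
  f_I = 0.18394
  f_II = 0.108862
  f_III = 0.00629123
Prior × likelihood for each component:
  π_I·f_I = 0.20 × 0.18394 = 0.0367879
  π_II·f_II = 0.70 × 0.108862 = 0.0762031
  π_III·f_III = 0.10 × 0.00629123 = 0.000629123
Sum: 0.0367879 + 0.0762031 + 0.000629123 = 0.11362
Responsibility of Subpopulation II: 0.0762031 / 0.11362 ≈ 0.671

0.671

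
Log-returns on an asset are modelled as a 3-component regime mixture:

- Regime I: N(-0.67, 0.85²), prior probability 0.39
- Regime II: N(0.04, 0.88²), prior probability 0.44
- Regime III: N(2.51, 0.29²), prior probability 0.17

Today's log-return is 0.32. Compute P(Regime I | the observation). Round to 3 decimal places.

0.329

The responsibility of component k is P(Z=k) f_k(x) divided by Σ_j P(Z=j) f_j(x).
Component likelihoods at x = 0.32:
  p_I = (1/(0.85·√(2π)))·exp(−(0.32−-0.67)²/(2·0.85²)) = 0.469344·exp(-0.67827) = 0.238189
  p_II = (1/(0.88·√(2π)))·exp(−(0.32−0.04)²/(2·0.88²)) = 0.453344·exp(-0.05062) = 0.430966
  p_III = (1/(0.29·√(2π)))·exp(−(0.32−2.51)²/(2·0.29²)) = 1.375663·exp(-28.51427) = 5.68751e-13
Unnormalised posteriors:
  P(Z=I)·p_I = 0.39 × 0.238189 = 0.0928938
  P(Z=II)·p_II = 0.44 × 0.430966 = 0.189625
  P(Z=III)·p_III = 0.17 × 5.68751e-13 = 9.66877e-14
Sum: 0.0928938 + 0.189625 + 9.66877e-14 = 0.282519
P(Regime I | the observation) ≈ 0.329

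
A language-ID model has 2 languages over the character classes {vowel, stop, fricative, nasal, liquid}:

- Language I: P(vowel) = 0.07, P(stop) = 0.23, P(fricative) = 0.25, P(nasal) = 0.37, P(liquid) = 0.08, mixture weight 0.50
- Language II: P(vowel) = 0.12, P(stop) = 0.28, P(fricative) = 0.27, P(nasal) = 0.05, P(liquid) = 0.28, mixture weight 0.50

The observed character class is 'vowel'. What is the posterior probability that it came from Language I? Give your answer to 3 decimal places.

0.368

P(component k | x) = P(Z=k)·f_k(x) / marginal(x), where marginal(x) = Σ_j P(Z=j)·f_j(x).
Component likelihoods at x = 'vowel':
  p_I = 0.07
  p_II = 0.12
Prior × likelihood for each component:
  P(Z=I)·p_I = 0.50 × 0.07 = 0.035
  P(Z=II)·p_II = 0.50 × 0.12 = 0.06
Denominator: 0.035 + 0.06 = 0.095
P(Language I | x) = 0.035 / 0.095 ≈ 0.368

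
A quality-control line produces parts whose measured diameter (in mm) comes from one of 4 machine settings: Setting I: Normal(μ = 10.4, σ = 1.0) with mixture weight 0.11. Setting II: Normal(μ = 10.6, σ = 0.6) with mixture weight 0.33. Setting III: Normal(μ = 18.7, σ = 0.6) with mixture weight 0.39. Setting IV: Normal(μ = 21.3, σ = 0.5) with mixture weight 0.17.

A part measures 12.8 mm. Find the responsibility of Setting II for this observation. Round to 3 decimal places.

Apply Bayes' rule: the posterior for each component is proportional to its prior times its likelihood at x.
Evaluate each component's likelihood at the observed value:
  p_I = 0.0223945
  p_II = 0.000800451
  p_III = 6.69618e-22
  p_IV = 1.40084e-63
Multiply by the mixture weights:
  π_I·p_I = 0.11 × 0.0223945 = 0.0024634
  π_II·p_II = 0.33 × 0.000800451 = 0.000264149
  π_III·p_III = 0.39 × 6.69618e-22 = 2.61151e-22
  π_IV·p_IV = 0.17 × 1.40084e-63 = 2.38142e-64
Sum: 0.0024634 + 0.000264149 + 2.61151e-22 + 2.38142e-64 = 0.00272755
P(Setting II | x) = 0.000264149 / 0.00272755 ≈ 0.097

0.097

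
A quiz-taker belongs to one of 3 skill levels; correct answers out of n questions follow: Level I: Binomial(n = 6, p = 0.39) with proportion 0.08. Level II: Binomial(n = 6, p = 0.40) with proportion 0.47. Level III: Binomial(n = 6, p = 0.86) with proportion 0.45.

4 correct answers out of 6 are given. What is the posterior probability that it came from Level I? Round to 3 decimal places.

P(component k | x) = π_k·f_k(x) / marginal(x), where marginal(x) = Σ_j π_j·f_j(x).
Evaluate each component's likelihood at the observed value:
  L_I = 0.129125
  L_II = 0.13824
  L_III = 0.16082
Unnormalised posteriors:
  π_I·L_I = 0.08 × 0.129125 = 0.01033
  π_II·L_II = 0.47 × 0.13824 = 0.0649728
  π_III·L_III = 0.45 × 0.16082 = 0.0723692
Sum: 0.01033 + 0.0649728 + 0.0723692 = 0.147672
Responsibility of Level I: 0.01033 / 0.147672 ≈ 0.070

0.070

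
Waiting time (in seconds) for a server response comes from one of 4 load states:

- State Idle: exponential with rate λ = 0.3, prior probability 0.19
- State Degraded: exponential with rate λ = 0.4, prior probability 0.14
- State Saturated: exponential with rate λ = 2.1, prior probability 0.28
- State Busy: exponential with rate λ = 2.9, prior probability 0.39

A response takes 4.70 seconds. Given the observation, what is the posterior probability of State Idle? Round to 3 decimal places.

The responsibility of component k is w_k f_k(x) divided by Σ_j w_j f_j(x).
Exponential densities:
  f_Idle = 0.3·e^(−0.3·4.70) = 0.3·e^(−1.4100) = 0.073243
  f_Degraded = 0.4·e^(−0.4·4.70) = 0.4·e^(−1.8800) = 0.061036
  f_Saturated = 2.1·e^(−2.1·4.70) = 2.1·e^(−9.8700) = 0.000108576
  f_Busy = 2.9·e^(−2.9·4.70) = 2.9·e^(−13.6300) = 3.49112e-06
Weight by the priors:
  w_Idle·f_Idle = 0.19 × 0.073243 = 0.0139162
  w_Degraded·f_Degraded = 0.14 × 0.061036 = 0.00854505
  w_Saturated·f_Saturated = 0.28 × 0.000108576 = 3.04012e-05
  w_Busy·f_Busy = 0.39 × 3.49112e-06 = 1.36154e-06
Marginal: 0.0139162 + 0.00854505 + 3.04012e-05 + 1.36154e-06 = 0.022493
So the posterior for State Idle is 0.0139162 / 0.022493 ≈ 0.619.

0.619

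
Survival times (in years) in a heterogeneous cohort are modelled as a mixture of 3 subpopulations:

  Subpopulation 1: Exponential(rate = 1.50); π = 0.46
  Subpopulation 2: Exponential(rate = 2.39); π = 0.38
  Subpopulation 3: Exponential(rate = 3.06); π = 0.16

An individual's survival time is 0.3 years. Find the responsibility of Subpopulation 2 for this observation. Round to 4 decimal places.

0.4110

The responsibility of component k is π_k f_k(x) divided by Σ_j π_j f_j(x).
Evaluate each component's likelihood at the observed value:
  p_1 = 1.50·e^(−1.50·0.3) = 1.50·e^(−0.4500) = 0.956442
  p_2 = 2.39·e^(−2.39·0.3) = 2.39·e^(−0.7170) = 1.16683
  p_3 = 3.06·e^(−3.06·0.3) = 3.06·e^(−0.9180) = 1.22191
Weight by the priors:
  π_1·p_1 = 0.46 × 0.956442 = 0.439963
  π_2·p_2 = 0.38 × 1.16683 = 0.443397
  π_3·p_3 = 0.16 × 1.22191 = 0.195506
Sum: 0.439963 + 0.443397 + 0.195506 = 1.07887
So the posterior for Subpopulation 2 is 0.443397 / 1.07887 ≈ 0.4110.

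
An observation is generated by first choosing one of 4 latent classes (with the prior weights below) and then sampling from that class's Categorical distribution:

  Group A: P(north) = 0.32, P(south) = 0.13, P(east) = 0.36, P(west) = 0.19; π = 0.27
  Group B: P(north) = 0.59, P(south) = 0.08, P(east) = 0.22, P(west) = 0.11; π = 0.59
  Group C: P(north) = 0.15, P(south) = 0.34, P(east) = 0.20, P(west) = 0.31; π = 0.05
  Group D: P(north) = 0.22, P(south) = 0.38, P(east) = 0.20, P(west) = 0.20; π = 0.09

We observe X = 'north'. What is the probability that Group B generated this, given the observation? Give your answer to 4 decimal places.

The responsibility of component k is π_k f_k(x) divided by Σ_j π_j f_j(x).
Evaluate each component's likelihood at the observed value:
  f_A = P(north | comp) = 0.32
  f_B = P(north | comp) = 0.59
  f_C = P(north | comp) = 0.15
  f_D = P(north | comp) = 0.22
Unnormalised posteriors:
  π_A·f_A = 0.27 × 0.32 = 0.0864
  π_B·f_B = 0.59 × 0.59 = 0.3481
  π_C·f_C = 0.05 × 0.15 = 0.0075
  π_D·f_D = 0.09 × 0.22 = 0.0198
Sum: 0.0864 + 0.3481 + 0.0075 + 0.0198 = 0.4618
P(Group B | the observation) = 0.3481 / 0.4618 ≈ 0.7538

0.7538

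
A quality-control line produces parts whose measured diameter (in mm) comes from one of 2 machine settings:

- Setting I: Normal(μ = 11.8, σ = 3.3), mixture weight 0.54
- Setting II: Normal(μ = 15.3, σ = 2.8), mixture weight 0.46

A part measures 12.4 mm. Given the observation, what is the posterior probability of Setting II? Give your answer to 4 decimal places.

0.3738

By Bayes' theorem, P(k | x) = π_k f_k(x) / Σ_j π_j f_j(x).
Normal densities:
  p_I = 0.11891
  p_II = 0.0833331
Weight by the priors:
  π_I·p_I = 0.54 × 0.11891 = 0.0642113
  π_II·p_II = 0.46 × 0.0833331 = 0.0383332
Normaliser: 0.0642113 + 0.0383332 = 0.102545
So the posterior for Setting II is 0.0383332 / 0.102545 ≈ 0.3738.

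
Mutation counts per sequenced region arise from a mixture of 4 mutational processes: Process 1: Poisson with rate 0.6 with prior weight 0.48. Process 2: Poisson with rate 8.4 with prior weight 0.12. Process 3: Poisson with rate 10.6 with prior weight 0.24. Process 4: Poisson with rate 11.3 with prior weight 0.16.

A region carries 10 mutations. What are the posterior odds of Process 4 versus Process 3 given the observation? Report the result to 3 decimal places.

0.628

The posterior odds equal the prior odds times the likelihood ratio: (π_i/π_j)·(f_i(x)/f_j(x)).
Component likelihoods at x = 10 mutations:
  p_1 = 9.14477e-10
  p_2 = 0.108382
  p_3 = 0.122963
  p_4 = 0.115743
0.0185188 / 0.0295111 ≈ 0.628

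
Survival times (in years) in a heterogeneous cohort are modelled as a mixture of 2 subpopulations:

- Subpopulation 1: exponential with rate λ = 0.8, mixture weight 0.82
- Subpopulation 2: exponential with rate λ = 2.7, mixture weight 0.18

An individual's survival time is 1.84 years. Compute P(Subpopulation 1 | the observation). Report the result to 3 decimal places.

Apply Bayes' rule: the posterior for each component is proportional to its prior times its likelihood at x.
Exponential densities:
  L_1 = 0.8·e^(−0.8·1.84) = 0.8·e^(−1.4720) = 0.183573
  L_2 = 2.7·e^(−2.7·1.84) = 2.7·e^(−4.9680) = 0.018784
Unnormalised posteriors:
  π_1·L_1 = 0.82 × 0.183573 = 0.15053
  π_2·L_2 = 0.18 × 0.018784 = 0.00338113
Marginal: 0.15053 + 0.00338113 = 0.153911
P(Subpopulation 1 | data) ≈ 0.978

0.978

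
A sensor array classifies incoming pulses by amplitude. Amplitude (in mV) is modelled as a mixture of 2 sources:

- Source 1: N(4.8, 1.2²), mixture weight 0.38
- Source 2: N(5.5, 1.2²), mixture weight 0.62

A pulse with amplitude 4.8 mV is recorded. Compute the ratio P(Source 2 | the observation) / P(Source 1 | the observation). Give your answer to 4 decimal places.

The posterior odds equal the prior odds times the likelihood ratio: (w_i/w_j)·(f_i(x)/f_j(x)).
Evaluate each component's likelihood at the observed value:
  p_1 = (1/(1.2·√(2π)))·exp(−(4.8−4.8)²/(2·1.2²)) = 0.332452·exp(-0.00000) = 0.332452
  p_2 = (1/(1.2·√(2π)))·exp(−(4.8−5.5)²/(2·1.2²)) = 0.332452·exp(-0.17014) = 0.280439
0.173872 / 0.126332 ≈ 1.3763

1.3763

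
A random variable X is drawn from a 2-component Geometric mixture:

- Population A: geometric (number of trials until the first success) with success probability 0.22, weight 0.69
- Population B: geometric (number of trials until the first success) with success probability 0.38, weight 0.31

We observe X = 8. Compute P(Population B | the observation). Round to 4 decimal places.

0.1346

The responsibility of component k is π_k f_k(x) divided by Σ_j π_j f_j(x).
Geometric probabilities:
  p_A = 0.22·(1−0.22)^7 = 0.22·0.175656 = 0.0386443
  p_B = 0.38·(1−0.38)^7 = 0.38·0.0352161 = 0.0133821
Multiply by the mixture weights:
  π_A·p_A = 0.69 × 0.0386443 = 0.0266645
  π_B·p_B = 0.31 × 0.0133821 = 0.00414846
Sum: 0.0266645 + 0.00414846 = 0.030813
P(Population B | data) ≈ 0.1346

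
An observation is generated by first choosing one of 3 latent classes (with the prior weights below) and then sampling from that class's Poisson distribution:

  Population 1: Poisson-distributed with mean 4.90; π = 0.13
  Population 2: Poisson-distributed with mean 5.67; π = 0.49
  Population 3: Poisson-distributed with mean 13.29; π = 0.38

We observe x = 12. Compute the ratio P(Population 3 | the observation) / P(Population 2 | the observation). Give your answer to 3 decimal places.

Posterior odds = (w_i f_i(x)) / (w_j f_j(x)); the normalising sum cancels.
Component likelihoods at x = 12:
  f_1 = 0.00297833
  f_2 = 0.00794712
  f_3 = 0.107199
Posterior odds = (w_3·f_3) / (w_2·f_2) = (0.38·0.107199) / (0.49·0.00794712) = 0.0407355 / 0.00389409 ≈ 10.461

10.461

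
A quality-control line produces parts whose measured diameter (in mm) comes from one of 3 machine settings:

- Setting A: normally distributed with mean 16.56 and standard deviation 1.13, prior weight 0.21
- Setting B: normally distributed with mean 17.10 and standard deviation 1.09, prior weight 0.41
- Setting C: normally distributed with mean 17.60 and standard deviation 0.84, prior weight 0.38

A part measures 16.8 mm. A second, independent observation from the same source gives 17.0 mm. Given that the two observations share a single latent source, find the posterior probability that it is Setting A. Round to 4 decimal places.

By Bayes' theorem, P(k | x) = π_k f_k(x) / Σ_j π_j f_j(x).
Since both observations come from the same component, the likelihood for component k is f_k(x₁)·f_k(x₂).
  L_A = [(1/(1.13·√(2π)))·exp(−(16.8−16.56)²/(2·1.13²)) = 0.353046·exp(-0.02255) = 0.345173] × [0.327272] = 0.112965
  L_B = [(1/(1.09·√(2π)))·exp(−(16.8−17.10)²/(2·1.09²)) = 0.366002·exp(-0.03788) = 0.352399] × [0.364465] = 0.128437
  L_C = [(1/(0.84·√(2π)))·exp(−(16.8−17.60)²/(2·0.84²)) = 0.474931·exp(-0.45351) = 0.301767] × [0.367995] = 0.111049
Weight by the priors:
  π_A·L_A = 0.21 × 0.112965 = 0.0237227
  π_B·L_B = 0.41 × 0.128437 = 0.0526592
  π_C·L_C = 0.38 × 0.111049 = 0.0421985
Denominator: 0.0237227 + 0.0526592 + 0.0421985 = 0.11858
P(Setting A | data) ≈ 0.2001

0.2001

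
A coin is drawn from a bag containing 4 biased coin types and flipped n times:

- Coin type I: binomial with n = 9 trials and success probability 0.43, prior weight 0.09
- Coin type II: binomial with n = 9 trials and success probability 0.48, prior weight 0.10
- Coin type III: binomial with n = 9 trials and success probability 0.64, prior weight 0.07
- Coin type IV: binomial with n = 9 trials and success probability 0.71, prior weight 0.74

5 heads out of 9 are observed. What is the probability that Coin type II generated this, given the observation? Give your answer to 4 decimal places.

P(component k | x) = P(Z=k)·f_k(x) / marginal(x), where marginal(x) = Σ_j P(Z=j)·f_j(x).
Evaluate each component's likelihood at the observed value:
  p_I = C(9,5)·0.43^5·0.57^4 = 126·0.0147008·0.10556 = 0.195529
  p_II = C(9,5)·0.48^5·0.52^4 = 126·0.0254804·0.0731162 = 0.234742
  p_III = C(9,5)·0.64^5·0.36^4 = 126·0.107374·0.0167962 = 0.227238
  p_IV = C(9,5)·0.71^5·0.29^4 = 126·0.180423·0.00707281 = 0.160788
Weight by the priors:
  P(Z=I)·p_I = 0.09 × 0.195529 = 0.0175977
  P(Z=II)·p_II = 0.10 × 0.234742 = 0.0234742
  P(Z=III)·p_III = 0.07 × 0.227238 = 0.0159066
  P(Z=IV)·p_IV = 0.74 × 0.160788 = 0.118983
Denominator: 0.0175977 + 0.0234742 + 0.0159066 + 0.118983 = 0.175962
P(Coin type II | 5 heads out of 9) = 0.0234742 / 0.175962 ≈ 0.1334

0.1334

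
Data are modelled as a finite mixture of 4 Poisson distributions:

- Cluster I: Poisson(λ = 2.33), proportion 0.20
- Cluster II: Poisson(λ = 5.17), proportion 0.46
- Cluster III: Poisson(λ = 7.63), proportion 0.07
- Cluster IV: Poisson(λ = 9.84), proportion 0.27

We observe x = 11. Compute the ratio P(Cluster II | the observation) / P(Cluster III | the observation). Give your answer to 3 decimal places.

1.063

Posterior odds = (π_i f_i(x)) / (π_j f_j(x)); the normalising sum cancels.
Component likelihoods at x = 11:
  p_I = 2.67826e-05
  p_II = 0.0100447
  p_III = 0.0620794
  p_IV = 0.111772
Posterior odds = (π_II·p_II) / (π_III·p_III) = (0.46·0.0100447) / (0.07·0.0620794) = 0.00462057 / 0.00434556 ≈ 1.063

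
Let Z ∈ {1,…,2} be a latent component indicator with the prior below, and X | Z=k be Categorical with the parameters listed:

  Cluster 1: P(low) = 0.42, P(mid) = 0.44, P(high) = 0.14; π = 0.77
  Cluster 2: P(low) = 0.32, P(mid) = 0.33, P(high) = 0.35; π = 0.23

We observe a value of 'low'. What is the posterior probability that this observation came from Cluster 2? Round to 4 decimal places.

0.1854

By Bayes' theorem, P(k | x) = w_k f_k(x) / Σ_j w_j f_j(x).
Categorical probabilities:
  p_1 = 0.42
  p_2 = 0.32
Weight by the priors:
  w_1·p_1 = 0.77 × 0.42 = 0.3234
  w_2·p_2 = 0.23 × 0.32 = 0.0736
Evidence: 0.3234 + 0.0736 = 0.397
Responsibility of Cluster 2: 0.0736 / 0.397 ≈ 0.1854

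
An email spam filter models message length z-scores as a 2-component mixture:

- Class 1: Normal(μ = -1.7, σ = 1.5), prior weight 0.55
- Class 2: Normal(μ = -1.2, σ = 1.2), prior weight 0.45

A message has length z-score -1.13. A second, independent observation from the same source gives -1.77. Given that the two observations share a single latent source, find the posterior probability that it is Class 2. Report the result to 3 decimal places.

0.551

By Bayes' theorem, P(k | x) = π_k f_k(x) / Σ_j π_j f_j(x).
Since both observations come from the same component, the likelihood for component k is f_k(x₁)·f_k(x₂).
  f_1 = [0.247436] × [0.265672] = 0.0657368
  f_2 = [0.331887] × [0.296985] = 0.0985655
Weight by the priors:
  π_1·f_1 = 0.55 × 0.0657368 = 0.0361552
  π_2·f_2 = 0.45 × 0.0985655 = 0.0443545
Evidence: 0.0361552 + 0.0443545 = 0.0805097
P(Class 2 | x₁,x₂) ≈ 0.551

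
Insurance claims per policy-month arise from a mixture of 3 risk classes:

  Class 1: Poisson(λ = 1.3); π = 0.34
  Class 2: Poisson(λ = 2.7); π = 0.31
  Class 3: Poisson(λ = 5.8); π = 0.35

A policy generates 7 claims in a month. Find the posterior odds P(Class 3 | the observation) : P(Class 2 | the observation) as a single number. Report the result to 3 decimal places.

10.736

Posterior odds = (π_i f_i(x)) / (π_j f_j(x)); the normalising sum cancels.
Evaluate each component's likelihood at the observed value:
  f_1 = e^(−1.3)·1.3^7/7! = 0.000339305
  f_2 = e^(−2.7)·2.7^7/7! = 0.0139483
  f_3 = e^(−5.8)·5.8^7/7! = 0.132635
Posterior odds = (π_3·f_3) / (π_2·f_2) = (0.35·0.132635) / (0.31·0.0139483) = 0.0464222 / 0.00432397 ≈ 10.736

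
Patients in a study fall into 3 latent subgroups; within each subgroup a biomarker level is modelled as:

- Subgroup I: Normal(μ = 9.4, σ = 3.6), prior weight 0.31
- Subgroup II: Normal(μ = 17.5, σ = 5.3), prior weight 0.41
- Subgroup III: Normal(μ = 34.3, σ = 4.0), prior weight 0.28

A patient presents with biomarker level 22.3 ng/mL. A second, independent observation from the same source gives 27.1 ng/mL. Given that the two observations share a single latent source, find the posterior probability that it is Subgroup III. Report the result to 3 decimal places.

0.020

The responsibility of component k is π_k f_k(x) divided by Σ_j π_j f_j(x).
Since both observations come from the same component, the likelihood for component k is f_k(x₁)·f_k(x₂).
  p_I = [(1/(3.6·√(2π)))·exp(−(22.3−9.4)²/(2·3.6²)) = 0.110817·exp(-6.42014) = 0.000180458] × [6.24273e-07] = 1.12655e-10
  p_II = [(1/(5.3·√(2π)))·exp(−(22.3−17.5)²/(2·5.3²)) = 0.075272·exp(-0.41011) = 0.0499489] × [0.0145948] = 0.000728996
  p_III = [(1/(4.0·√(2π)))·exp(−(22.3−34.3)²/(2·4.0²)) = 0.099736·exp(-4.50000) = 0.00110796] × [0.0197375] = 2.18684e-05
Multiply by the mixture weights:
  π_I·p_I = 0.31 × 1.12655e-10 = 3.49231e-11
  π_II·p_II = 0.41 × 0.000728996 = 0.000298888
  π_III·p_III = 0.28 × 2.18684e-05 = 6.12316e-06
Normaliser: 3.49231e-11 + 0.000298888 + 6.12316e-06 = 0.000305012
So the posterior for Subgroup III is 6.12316e-06 / 0.000305012 ≈ 0.020.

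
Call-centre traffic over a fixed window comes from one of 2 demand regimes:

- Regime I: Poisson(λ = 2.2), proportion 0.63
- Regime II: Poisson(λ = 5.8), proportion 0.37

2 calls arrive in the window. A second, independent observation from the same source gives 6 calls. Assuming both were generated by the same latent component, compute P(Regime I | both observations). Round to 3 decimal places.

0.494

Apply Bayes' rule: the posterior for each component is proportional to its prior times its likelihood at x.
Since both observations come from the same component, the likelihood for component k is f_k(x₁)·f_k(x₂).
  f_I = [e^(−2.2)·2.2^2/2! = 0.268144] × [0.0174484] = 0.00467868
  f_II = [e^(−5.8)·5.8^2/2! = 0.0509235] × [0.160076] = 0.00815165
Weight by the priors:
  P(Z=I)·f_I = 0.63 × 0.00467868 = 0.00294757
  P(Z=II)·f_II = 0.37 × 0.00815165 = 0.00301611
Denominator: 0.00294757 + 0.00301611 = 0.00596368
P(Regime I | x₁,x₂) = 0.00294757 / 0.00596368 ≈ 0.494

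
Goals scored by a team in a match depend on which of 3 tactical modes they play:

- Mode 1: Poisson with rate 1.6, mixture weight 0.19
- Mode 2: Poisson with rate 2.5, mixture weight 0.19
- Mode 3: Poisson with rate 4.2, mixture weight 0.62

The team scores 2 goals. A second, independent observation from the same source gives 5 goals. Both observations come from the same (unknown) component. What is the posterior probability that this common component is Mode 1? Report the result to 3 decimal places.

P(component k | x) = P(Z=k)·f_k(x) / marginal(x), where marginal(x) = Σ_j P(Z=j)·f_j(x).
Since both observations come from the same component, the likelihood for component k is f_k(x₁)·f_k(x₂).
  p_1 = [e^(−1.6)·1.6^2/2! = 0.258428] × [0.017642] = 0.00455918
  p_2 = [e^(−2.5)·2.5^2/2! = 0.256516] × [0.0668009] = 0.0171355
  p_3 = [e^(−4.2)·4.2^2/2! = 0.132261] × [0.163316] = 0.0216003
Unnormalised posteriors:
  P(Z=1)·p_1 = 0.19 × 0.00455918 = 0.000866243
  P(Z=2)·p_2 = 0.19 × 0.0171355 = 0.00325574
  P(Z=3)·p_3 = 0.62 × 0.0216003 = 0.0133922
Normaliser: 0.000866243 + 0.00325574 + 0.0133922 = 0.0175142
P(Mode 1 | data) ≈ 0.049

0.049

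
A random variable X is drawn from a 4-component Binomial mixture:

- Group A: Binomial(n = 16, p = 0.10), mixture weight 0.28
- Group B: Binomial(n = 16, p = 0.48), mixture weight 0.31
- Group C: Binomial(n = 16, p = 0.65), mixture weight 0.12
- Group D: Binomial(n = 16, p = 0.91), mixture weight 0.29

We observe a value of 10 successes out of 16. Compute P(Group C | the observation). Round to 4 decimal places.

0.4237

Posterior ∝ prior × likelihood, so P(k | x) ∝ π_k f_k(x); normalise over all components.
Evaluate each component's likelihood at the observed value:
  p_A = C(16,10)·0.10^10·0.90^6 = 8008·1e-10·0.531441 = 4.25578e-07
  p_B = C(16,10)·0.48^10·0.52^6 = 8008·0.000649251·0.0197706 = 0.102791
  p_C = C(16,10)·0.65^10·0.35^6 = 8008·0.0134627·0.00183827 = 0.198183
  p_D = C(16,10)·0.91^10·0.09^6 = 8008·0.389416·5.31441e-07 = 0.00165727
Multiply by the mixture weights:
  π_A·p_A = 0.28 × 4.25578e-07 = 1.19162e-07
  π_B·p_B = 0.31 × 0.102791 = 0.0318653
  π_C·p_C = 0.12 × 0.198183 = 0.0237819
  π_D·p_D = 0.29 × 0.00165727 = 0.000480608
Evidence: 1.19162e-07 + 0.0318653 + 0.0237819 + 0.000480608 = 0.056128
Responsibility of Group C: 0.0237819 / 0.056128 ≈ 0.4237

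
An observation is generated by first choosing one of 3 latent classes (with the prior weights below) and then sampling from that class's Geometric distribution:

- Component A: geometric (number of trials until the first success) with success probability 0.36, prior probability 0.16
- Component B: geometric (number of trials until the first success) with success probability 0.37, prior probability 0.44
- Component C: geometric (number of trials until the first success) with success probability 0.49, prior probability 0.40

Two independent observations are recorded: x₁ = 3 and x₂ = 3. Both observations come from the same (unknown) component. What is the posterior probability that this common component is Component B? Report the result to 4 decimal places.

The responsibility of component k is π_k f_k(x) divided by Σ_j π_j f_j(x).
Since both observations come from the same component, the likelihood for component k is f_k(x₁)·f_k(x₂).
  L_A = [0.36·(1−0.36)^2 = 0.36·0.4096 = 0.147456] × [0.147456] = 0.0217433
  L_B = [0.37·(1−0.37)^2 = 0.37·0.3969 = 0.146853] × [0.146853] = 0.0215658
  L_C = [0.49·(1−0.49)^2 = 0.49·0.2601 = 0.127449] × [0.127449] = 0.0162432
Weight by the priors:
  π_A·L_A = 0.16 × 0.0217433 = 0.00347892
  π_B·L_B = 0.44 × 0.0215658 = 0.00948895
  π_C·L_C = 0.40 × 0.0162432 = 0.0064973
Sum: 0.00347892 + 0.00948895 + 0.0064973 = 0.0194652
P(Component B | x) ≈ 0.4875

0.4875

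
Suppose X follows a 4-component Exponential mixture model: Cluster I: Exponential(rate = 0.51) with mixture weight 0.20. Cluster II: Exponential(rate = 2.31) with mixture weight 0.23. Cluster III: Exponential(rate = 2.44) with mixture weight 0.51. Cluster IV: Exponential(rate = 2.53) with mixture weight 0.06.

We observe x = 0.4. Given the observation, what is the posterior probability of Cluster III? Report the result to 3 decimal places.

Apply Bayes' rule: the posterior for each component is proportional to its prior times its likelihood at x.
Exponential densities:
  f_I = 0.51·e^(−0.51·0.4) = 0.51·e^(−0.2040) = 0.415886
  f_II = 2.31·e^(−2.31·0.4) = 2.31·e^(−0.9240) = 0.916904
  f_III = 2.44·e^(−2.44·0.4) = 2.44·e^(−0.9760) = 0.919429
  f_IV = 2.53·e^(−2.53·0.4) = 2.53·e^(−1.0120) = 0.919633
Multiply by the mixture weights:
  π_I·f_I = 0.20 × 0.415886 = 0.0831772
  π_II·f_II = 0.23 × 0.916904 = 0.210888
  π_III·f_III = 0.51 × 0.919429 = 0.468909
  π_IV·f_IV = 0.06 × 0.919633 = 0.055178
Normaliser: 0.0831772 + 0.210888 + 0.468909 + 0.055178 = 0.818152
Responsibility of Cluster III: 0.468909 / 0.818152 ≈ 0.573

0.573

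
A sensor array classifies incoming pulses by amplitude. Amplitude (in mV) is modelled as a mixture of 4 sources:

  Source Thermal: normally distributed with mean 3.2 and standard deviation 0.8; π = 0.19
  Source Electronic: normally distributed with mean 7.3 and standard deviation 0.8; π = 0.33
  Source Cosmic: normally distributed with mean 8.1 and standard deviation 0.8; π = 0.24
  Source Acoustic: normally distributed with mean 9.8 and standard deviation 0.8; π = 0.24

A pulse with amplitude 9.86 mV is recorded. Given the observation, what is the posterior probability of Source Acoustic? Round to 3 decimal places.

P(component k | x) = P(Z=k)·f_k(x) / marginal(x), where marginal(x) = Σ_j P(Z=j)·f_j(x).
Normal densities:
  f_Thermal = (1/(0.8·√(2π)))·exp(−(9.86−3.2)²/(2·0.8²)) = 0.498678·exp(-34.65281) = 4.44933e-16
  f_Electronic = (1/(0.8·√(2π)))·exp(−(9.86−7.3)²/(2·0.8²)) = 0.498678·exp(-5.12000) = 0.00298011
  f_Cosmic = (1/(0.8·√(2π)))·exp(−(9.86−8.1)²/(2·0.8²)) = 0.498678·exp(-2.42000) = 0.0443432
  f_Acoustic = (1/(0.8·√(2π)))·exp(−(9.86−9.8)²/(2·0.8²)) = 0.498678·exp(-0.00281) = 0.497277
Unnormalised posteriors:
  P(Z=Thermal)·f_Thermal = 0.19 × 4.44933e-16 = 8.45373e-17
  P(Z=Electronic)·f_Electronic = 0.33 × 0.00298011 = 0.000983436
  P(Z=Cosmic)·f_Cosmic = 0.24 × 0.0443432 = 0.0106424
  P(Z=Acoustic)·f_Acoustic = 0.24 × 0.497277 = 0.119347
Marginal: 8.45373e-17 + 0.000983436 + 0.0106424 + 0.119347 = 0.130972
So the posterior for Source Acoustic is 0.119347 / 0.130972 ≈ 0.911.

0.911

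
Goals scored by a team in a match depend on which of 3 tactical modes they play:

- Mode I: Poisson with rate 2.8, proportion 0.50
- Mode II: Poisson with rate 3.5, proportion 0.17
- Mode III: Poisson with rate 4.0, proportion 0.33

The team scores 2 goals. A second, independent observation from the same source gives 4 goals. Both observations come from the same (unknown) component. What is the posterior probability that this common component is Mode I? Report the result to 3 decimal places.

The responsibility of component k is π_k f_k(x) divided by Σ_j π_j f_j(x).
Since both observations come from the same component, the likelihood for component k is f_k(x₁)·f_k(x₂).
  f_I = [e^(−2.8)·2.8^2/2! = 0.238375] × [0.155739] = 0.0371243
  f_II = [e^(−3.5)·3.5^2/2! = 0.184959] × [0.188812] = 0.0349225
  f_III = [e^(−4.0)·4.0^2/2! = 0.146525] × [0.195367] = 0.0286261
Prior × likelihood for each component:
  π_I·f_I = 0.50 × 0.0371243 = 0.0185621
  π_II·f_II = 0.17 × 0.0349225 = 0.00593683
  π_III·f_III = 0.33 × 0.0286261 = 0.00944663
Marginal: 0.0185621 + 0.00593683 + 0.00944663 = 0.0339456
P(Mode I | x₁,x₂) ≈ 0.547

0.547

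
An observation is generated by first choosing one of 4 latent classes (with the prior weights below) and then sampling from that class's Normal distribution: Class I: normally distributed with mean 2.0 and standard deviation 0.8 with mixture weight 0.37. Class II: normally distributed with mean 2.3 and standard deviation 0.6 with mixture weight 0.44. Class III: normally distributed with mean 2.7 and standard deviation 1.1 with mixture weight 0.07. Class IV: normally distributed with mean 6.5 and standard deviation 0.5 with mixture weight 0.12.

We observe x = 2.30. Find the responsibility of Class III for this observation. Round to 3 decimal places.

0.049

P(component k | x) = P(Z=k)·f_k(x) / marginal(x), where marginal(x) = Σ_j P(Z=j)·f_j(x).
Evaluate each component's likelihood at the observed value:
  p_I = (1/(0.8·√(2π)))·exp(−(2.30−2.0)²/(2·0.8²)) = 0.498678·exp(-0.07031) = 0.464819
  p_II = (1/(0.6·√(2π)))·exp(−(2.30−2.3)²/(2·0.6²)) = 0.664904·exp(-0.00000) = 0.664904
  p_III = (1/(1.1·√(2π)))·exp(−(2.30−2.7)²/(2·1.1²)) = 0.362675·exp(-0.06612) = 0.339472
  p_IV = (1/(0.5·√(2π)))·exp(−(2.30−6.5)²/(2·0.5²)) = 0.797885·exp(-35.28000) = 3.80216e-16
Multiply by the mixture weights:
  P(Z=I)·p_I = 0.37 × 0.464819 = 0.171983
  P(Z=II)·p_II = 0.44 × 0.664904 = 0.292558
  P(Z=III)·p_III = 0.07 × 0.339472 = 0.023763
  P(Z=IV)·p_IV = 0.12 × 3.80216e-16 = 4.5626e-17
Sum: 0.171983 + 0.292558 + 0.023763 + 4.5626e-17 = 0.488304
P(Class III | x) = 0.023763 / 0.488304 ≈ 0.049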